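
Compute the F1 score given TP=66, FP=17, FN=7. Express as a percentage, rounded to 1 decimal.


Precision = TP / (TP + FP) = 66 / 83 = 0.7952
Recall = TP / (TP + FN) = 66 / 73 = 0.9041
F1 = 2 * P * R / (P + R)
= 2 * 0.7952 * 0.9041 / (0.7952 + 0.9041)
= 1.4379 / 1.6993
= 0.8462
As percentage: 84.6%

84.6


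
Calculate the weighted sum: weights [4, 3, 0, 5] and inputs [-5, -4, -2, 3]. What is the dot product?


Element-wise products:
4 * -5 = -20
3 * -4 = -12
0 * -2 = 0
5 * 3 = 15
Sum = -20 + -12 + 0 + 15
= -17

-17


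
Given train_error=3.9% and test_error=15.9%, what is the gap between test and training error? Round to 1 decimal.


Generalization gap = test_error - train_error
= 15.9 - 3.9
= 12.0%
A large gap suggests overfitting.

12.0


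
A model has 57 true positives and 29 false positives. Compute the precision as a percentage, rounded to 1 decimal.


Precision = TP / (TP + FP) * 100
= 57 / (57 + 29)
= 57 / 86
= 0.6628
= 66.3%

66.3


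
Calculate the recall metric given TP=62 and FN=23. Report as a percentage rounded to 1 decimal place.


Recall = TP / (TP + FN) * 100
= 62 / (62 + 23)
= 62 / 85
= 0.7294
= 72.9%

72.9


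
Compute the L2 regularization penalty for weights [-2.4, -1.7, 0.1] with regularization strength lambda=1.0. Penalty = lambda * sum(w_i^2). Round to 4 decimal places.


Squaring each weight:
(-2.4)^2 = 5.76
(-1.7)^2 = 2.89
0.1^2 = 0.01
Sum of squares = 8.66
Penalty = 1.0 * 8.66 = 8.6600

8.6600


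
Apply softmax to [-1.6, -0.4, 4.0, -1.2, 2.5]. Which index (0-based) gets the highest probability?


Softmax is a monotonic transformation, so it preserves the argmax.
We need to find the index of the maximum logit.
Index 0: -1.6
Index 1: -0.4
Index 2: 4.0
Index 3: -1.2
Index 4: 2.5
Maximum logit = 4.0 at index 2

2


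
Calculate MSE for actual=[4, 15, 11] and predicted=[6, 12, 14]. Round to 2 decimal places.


Differences: [-2, 3, -3]
Squared errors: [4, 9, 9]
Sum of squared errors = 22
MSE = 22 / 3 = 7.33

7.33


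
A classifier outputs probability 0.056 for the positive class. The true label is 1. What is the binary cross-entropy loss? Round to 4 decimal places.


For y=1: Loss = -log(p)
= -log(0.056)
= -(-2.8824)
= 2.8824

2.8824


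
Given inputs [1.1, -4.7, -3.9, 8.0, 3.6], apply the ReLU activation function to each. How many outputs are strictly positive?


ReLU(x) = max(0, x) for each element:
ReLU(1.1) = 1.1
ReLU(-4.7) = 0
ReLU(-3.9) = 0
ReLU(8.0) = 8.0
ReLU(3.6) = 3.6
Active neurons (>0): 3

3


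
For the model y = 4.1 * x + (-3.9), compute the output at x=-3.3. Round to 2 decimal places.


y = 4.1 * -3.3 + (-3.9)
= -13.53 + (-3.9)
= -17.43

-17.43


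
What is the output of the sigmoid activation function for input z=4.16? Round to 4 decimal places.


sigmoid(z) = 1 / (1 + exp(-z))
exp(-(4.16)) = exp(-4.16) = 0.0156
1 + 0.0156 = 1.0156
1 / 1.0156 = 0.9846

0.9846


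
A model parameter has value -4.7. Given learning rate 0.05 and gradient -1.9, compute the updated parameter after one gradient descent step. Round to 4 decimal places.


w_new = w_old - lr * gradient
= -4.7 - 0.05 * -1.9
= -4.7 - (-0.095)
= -4.6050

-4.6050


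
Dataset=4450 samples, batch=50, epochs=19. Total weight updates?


Iterations per epoch = 4450 / 50 = 89
Total updates = iterations_per_epoch * epochs
= 89 * 19
= 1691

1691


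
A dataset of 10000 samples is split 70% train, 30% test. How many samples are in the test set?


Train samples = 10000 * 70% = 7000
Test samples = 10000 - 7000
= 3000

3000


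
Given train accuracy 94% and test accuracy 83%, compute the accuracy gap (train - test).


Gap = train_accuracy - test_accuracy
= 94 - 83
= 11%
This gap suggests the model is overfitting.

11


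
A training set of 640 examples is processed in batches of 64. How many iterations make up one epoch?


Iterations per epoch = dataset_size / batch_size
= 640 / 64
= 10

10


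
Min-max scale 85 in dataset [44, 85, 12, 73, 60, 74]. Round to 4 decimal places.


Min = 12, Max = 85
Range = 85 - 12 = 73
Scaled = (x - min) / (max - min)
= (85 - 12) / 73
= 73 / 73
= 1.0000

1.0000


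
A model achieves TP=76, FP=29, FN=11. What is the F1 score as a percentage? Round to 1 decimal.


Precision = TP / (TP + FP) = 76 / 105 = 0.7238
Recall = TP / (TP + FN) = 76 / 87 = 0.8736
F1 = 2 * P * R / (P + R)
= 2 * 0.7238 * 0.8736 / (0.7238 + 0.8736)
= 1.2646 / 1.5974
= 0.7917
As percentage: 79.2%

79.2


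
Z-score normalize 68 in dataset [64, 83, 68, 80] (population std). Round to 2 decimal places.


Mean = (64 + 83 + 68 + 80) / 4 = 73.75
Variance = sum((x_i - mean)^2) / n = 63.1875
Std = sqrt(63.1875) = 7.9491
Z = (x - mean) / std
= (68 - 73.75) / 7.9491
= -5.75 / 7.9491
= -0.72

-0.72


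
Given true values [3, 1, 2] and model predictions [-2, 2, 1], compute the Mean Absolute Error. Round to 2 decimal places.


Absolute errors: [5, 1, 1]
Sum of absolute errors = 7
MAE = 7 / 3 = 2.33

2.33


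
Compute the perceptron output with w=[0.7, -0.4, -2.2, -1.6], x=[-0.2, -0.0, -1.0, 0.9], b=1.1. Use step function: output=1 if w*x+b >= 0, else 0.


z = w . x + b
= 0.7*-0.2 + -0.4*-0.0 + -2.2*-1.0 + -1.6*0.9 + 1.1
= -0.14 + 0.0 + 2.2 + -1.44 + 1.1
= 0.62 + 1.1
= 1.72
Since z = 1.72 >= 0, output = 1

1


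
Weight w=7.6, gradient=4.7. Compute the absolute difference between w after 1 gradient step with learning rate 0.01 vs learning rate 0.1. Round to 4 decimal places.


With lr=0.01: w_new = 7.6 - 0.01 * 4.7 = 7.553
With lr=0.1: w_new = 7.6 - 0.1 * 4.7 = 7.13
Absolute difference = |7.553 - 7.13|
= 0.4230

0.4230


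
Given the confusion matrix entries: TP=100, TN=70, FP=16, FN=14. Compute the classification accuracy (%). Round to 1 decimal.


Accuracy = (TP + TN) / (TP + TN + FP + FN) * 100
= (100 + 70) / (100 + 70 + 16 + 14)
= 170 / 200
= 0.85
= 85.0%

85.0


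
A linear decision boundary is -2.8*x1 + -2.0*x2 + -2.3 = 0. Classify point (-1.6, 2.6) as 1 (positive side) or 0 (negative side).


Compute -2.8 * -1.6 + -2.0 * 2.6 + -2.3
= 4.48 + -5.2 + -2.3
= -3.02
Since -3.02 < 0, the point is on the negative side.

0


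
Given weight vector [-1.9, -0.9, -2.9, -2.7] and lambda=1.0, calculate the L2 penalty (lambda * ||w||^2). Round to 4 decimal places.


Squaring each weight:
(-1.9)^2 = 3.61
(-0.9)^2 = 0.81
(-2.9)^2 = 8.41
(-2.7)^2 = 7.29
Sum of squares = 20.12
Penalty = 1.0 * 20.12 = 20.1200

20.1200


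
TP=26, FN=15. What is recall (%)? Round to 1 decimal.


Recall = TP / (TP + FN) * 100
= 26 / (26 + 15)
= 26 / 41
= 0.6341
= 63.4%

63.4


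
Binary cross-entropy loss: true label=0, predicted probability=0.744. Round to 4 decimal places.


For y=0: Loss = -log(1-p)
= -log(1 - 0.744)
= -log(0.256)
= -(-1.3626)
= 1.3626

1.3626


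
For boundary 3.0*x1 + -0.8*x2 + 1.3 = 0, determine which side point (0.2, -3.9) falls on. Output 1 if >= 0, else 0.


Compute 3.0 * 0.2 + -0.8 * -3.9 + 1.3
= 0.6 + 3.12 + 1.3
= 5.02
Since 5.02 >= 0, the point is on the positive side.

1


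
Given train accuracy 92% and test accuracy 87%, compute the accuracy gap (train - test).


Gap = train_accuracy - test_accuracy
= 92 - 87
= 5%
This moderate gap may indicate mild overfitting.

5


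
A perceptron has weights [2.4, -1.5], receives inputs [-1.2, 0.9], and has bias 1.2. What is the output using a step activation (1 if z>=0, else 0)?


z = w . x + b
= 2.4*-1.2 + -1.5*0.9 + 1.2
= -2.88 + -1.35 + 1.2
= -4.23 + 1.2
= -3.03
Since z = -3.03 < 0, output = 0

0


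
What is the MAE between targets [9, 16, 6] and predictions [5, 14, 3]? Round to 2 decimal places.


Absolute errors: [4, 2, 3]
Sum of absolute errors = 9
MAE = 9 / 3 = 3.00

3.00


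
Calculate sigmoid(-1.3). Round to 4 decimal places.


sigmoid(z) = 1 / (1 + exp(-z))
exp(-(-1.3)) = exp(1.3) = 3.6693
1 + 3.6693 = 4.6693
1 / 4.6693 = 0.2142

0.2142


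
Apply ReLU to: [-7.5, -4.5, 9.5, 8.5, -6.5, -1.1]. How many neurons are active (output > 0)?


ReLU(x) = max(0, x) for each element:
ReLU(-7.5) = 0
ReLU(-4.5) = 0
ReLU(9.5) = 9.5
ReLU(8.5) = 8.5
ReLU(-6.5) = 0
ReLU(-1.1) = 0
Active neurons (>0): 2

2


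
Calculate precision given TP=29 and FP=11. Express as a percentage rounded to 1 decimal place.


Precision = TP / (TP + FP) * 100
= 29 / (29 + 11)
= 29 / 40
= 0.725
= 72.5%

72.5


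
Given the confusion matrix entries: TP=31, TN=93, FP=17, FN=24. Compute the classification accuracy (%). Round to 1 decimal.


Accuracy = (TP + TN) / (TP + TN + FP + FN) * 100
= (31 + 93) / (31 + 93 + 17 + 24)
= 124 / 165
= 0.7515
= 75.2%

75.2


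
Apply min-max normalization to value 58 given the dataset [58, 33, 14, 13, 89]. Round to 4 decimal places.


Min = 13, Max = 89
Range = 89 - 13 = 76
Scaled = (x - min) / (max - min)
= (58 - 13) / 76
= 45 / 76
= 0.5921

0.5921


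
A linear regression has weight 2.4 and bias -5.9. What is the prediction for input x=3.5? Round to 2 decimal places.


y = 2.4 * 3.5 + (-5.9)
= 8.4 + (-5.9)
= 2.50

2.50


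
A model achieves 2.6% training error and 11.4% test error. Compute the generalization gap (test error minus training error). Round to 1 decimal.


Generalization gap = test_error - train_error
= 11.4 - 2.6
= 8.8%
A moderate gap.

8.8


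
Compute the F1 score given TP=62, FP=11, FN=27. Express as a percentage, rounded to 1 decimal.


Precision = TP / (TP + FP) = 62 / 73 = 0.8493
Recall = TP / (TP + FN) = 62 / 89 = 0.6966
F1 = 2 * P * R / (P + R)
= 2 * 0.8493 * 0.6966 / (0.8493 + 0.6966)
= 1.1833 / 1.5459
= 0.7654
As percentage: 76.5%

76.5


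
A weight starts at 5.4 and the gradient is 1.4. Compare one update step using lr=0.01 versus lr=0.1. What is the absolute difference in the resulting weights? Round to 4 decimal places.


With lr=0.01: w_new = 5.4 - 0.01 * 1.4 = 5.386
With lr=0.1: w_new = 5.4 - 0.1 * 1.4 = 5.26
Absolute difference = |5.386 - 5.26|
= 0.1260

0.1260


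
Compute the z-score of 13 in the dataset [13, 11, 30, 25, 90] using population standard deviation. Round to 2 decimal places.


Mean = (13 + 11 + 30 + 25 + 90) / 5 = 33.8
Variance = sum((x_i - mean)^2) / n = 840.56
Std = sqrt(840.56) = 28.9924
Z = (x - mean) / std
= (13 - 33.8) / 28.9924
= -20.8 / 28.9924
= -0.72

-0.72


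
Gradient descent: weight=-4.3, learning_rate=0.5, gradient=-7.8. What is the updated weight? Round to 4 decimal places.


w_new = w_old - lr * gradient
= -4.3 - 0.5 * -7.8
= -4.3 - (-3.9)
= -0.4000

-0.4000


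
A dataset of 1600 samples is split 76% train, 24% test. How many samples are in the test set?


Train samples = 1600 * 76% = 1216
Test samples = 1600 - 1216
= 384

384


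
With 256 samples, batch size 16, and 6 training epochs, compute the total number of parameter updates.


Iterations per epoch = 256 / 16 = 16
Total updates = iterations_per_epoch * epochs
= 16 * 6
= 96

96


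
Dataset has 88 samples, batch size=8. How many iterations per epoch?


Iterations per epoch = dataset_size / batch_size
= 88 / 8
= 11

11


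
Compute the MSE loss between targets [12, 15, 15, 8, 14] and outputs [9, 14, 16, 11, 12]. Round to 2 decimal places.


Differences: [3, 1, -1, -3, 2]
Squared errors: [9, 1, 1, 9, 4]
Sum of squared errors = 24
MSE = 24 / 5 = 4.80

4.80


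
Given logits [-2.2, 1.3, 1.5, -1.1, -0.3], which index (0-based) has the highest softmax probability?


Softmax is a monotonic transformation, so it preserves the argmax.
We need to find the index of the maximum logit.
Index 0: -2.2
Index 1: 1.3
Index 2: 1.5
Index 3: -1.1
Index 4: -0.3
Maximum logit = 1.5 at index 2

2


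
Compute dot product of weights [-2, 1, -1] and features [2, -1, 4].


Element-wise products:
-2 * 2 = -4
1 * -1 = -1
-1 * 4 = -4
Sum = -4 + -1 + -4
= -9

-9


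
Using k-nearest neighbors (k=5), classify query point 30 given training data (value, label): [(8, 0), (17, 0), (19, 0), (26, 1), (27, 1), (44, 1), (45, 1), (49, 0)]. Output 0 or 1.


Distances from query 30:
Point 27 (class 1): distance = 3
Point 26 (class 1): distance = 4
Point 19 (class 0): distance = 11
Point 17 (class 0): distance = 13
Point 44 (class 1): distance = 14
K=5 nearest neighbors: classes = [1, 1, 0, 0, 1]
Votes for class 1: 3 / 5
Majority vote => class 1

1


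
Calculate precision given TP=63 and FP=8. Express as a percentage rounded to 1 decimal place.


Precision = TP / (TP + FP) * 100
= 63 / (63 + 8)
= 63 / 71
= 0.8873
= 88.7%

88.7


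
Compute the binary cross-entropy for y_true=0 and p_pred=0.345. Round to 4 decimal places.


For y=0: Loss = -log(1-p)
= -log(1 - 0.345)
= -log(0.655)
= -(-0.4231)
= 0.4231

0.4231


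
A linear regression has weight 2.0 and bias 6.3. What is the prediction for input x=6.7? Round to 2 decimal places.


y = 2.0 * 6.7 + (6.3)
= 13.4 + (6.3)
= 19.70

19.70


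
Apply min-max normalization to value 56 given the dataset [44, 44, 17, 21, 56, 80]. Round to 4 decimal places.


Min = 17, Max = 80
Range = 80 - 17 = 63
Scaled = (x - min) / (max - min)
= (56 - 17) / 63
= 39 / 63
= 0.6190

0.6190


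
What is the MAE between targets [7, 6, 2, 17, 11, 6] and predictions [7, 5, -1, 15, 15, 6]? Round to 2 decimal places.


Absolute errors: [0, 1, 3, 2, 4, 0]
Sum of absolute errors = 10
MAE = 10 / 6 = 1.67

1.67


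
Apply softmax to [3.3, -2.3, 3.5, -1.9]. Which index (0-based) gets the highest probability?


Softmax is a monotonic transformation, so it preserves the argmax.
We need to find the index of the maximum logit.
Index 0: 3.3
Index 1: -2.3
Index 2: 3.5
Index 3: -1.9
Maximum logit = 3.5 at index 2

2


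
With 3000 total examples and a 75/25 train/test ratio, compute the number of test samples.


Train samples = 3000 * 75% = 2250
Test samples = 3000 - 2250
= 750

750


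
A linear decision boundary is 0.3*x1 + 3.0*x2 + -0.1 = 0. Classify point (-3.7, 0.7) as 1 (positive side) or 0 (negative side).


Compute 0.3 * -3.7 + 3.0 * 0.7 + -0.1
= -1.11 + 2.1 + -0.1
= 0.89
Since 0.89 >= 0, the point is on the positive side.

1


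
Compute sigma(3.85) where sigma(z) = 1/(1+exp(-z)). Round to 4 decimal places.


sigmoid(z) = 1 / (1 + exp(-z))
exp(-(3.85)) = exp(-3.85) = 0.0213
1 + 0.0213 = 1.0213
1 / 1.0213 = 0.9792

0.9792


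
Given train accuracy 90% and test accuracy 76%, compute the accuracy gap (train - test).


Gap = train_accuracy - test_accuracy
= 90 - 76
= 14%
This gap suggests the model is overfitting.

14


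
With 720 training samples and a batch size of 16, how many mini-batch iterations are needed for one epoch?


Iterations per epoch = dataset_size / batch_size
= 720 / 16
= 45

45


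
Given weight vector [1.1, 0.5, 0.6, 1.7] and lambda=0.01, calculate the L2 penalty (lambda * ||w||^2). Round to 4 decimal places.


Squaring each weight:
1.1^2 = 1.21
0.5^2 = 0.25
0.6^2 = 0.36
1.7^2 = 2.89
Sum of squares = 4.71
Penalty = 0.01 * 4.71 = 0.0471

0.0471


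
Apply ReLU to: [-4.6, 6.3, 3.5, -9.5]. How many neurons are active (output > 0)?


ReLU(x) = max(0, x) for each element:
ReLU(-4.6) = 0
ReLU(6.3) = 6.3
ReLU(3.5) = 3.5
ReLU(-9.5) = 0
Active neurons (>0): 2

2


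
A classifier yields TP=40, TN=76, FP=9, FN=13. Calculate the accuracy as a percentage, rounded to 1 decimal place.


Accuracy = (TP + TN) / (TP + TN + FP + FN) * 100
= (40 + 76) / (40 + 76 + 9 + 13)
= 116 / 138
= 0.8406
= 84.1%

84.1


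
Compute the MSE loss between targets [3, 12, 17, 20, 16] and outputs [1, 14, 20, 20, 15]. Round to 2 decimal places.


Differences: [2, -2, -3, 0, 1]
Squared errors: [4, 4, 9, 0, 1]
Sum of squared errors = 18
MSE = 18 / 5 = 3.60

3.60


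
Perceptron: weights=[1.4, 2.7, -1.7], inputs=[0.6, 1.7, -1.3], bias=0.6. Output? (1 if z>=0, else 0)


z = w . x + b
= 1.4*0.6 + 2.7*1.7 + -1.7*-1.3 + 0.6
= 0.84 + 4.59 + 2.21 + 0.6
= 7.64 + 0.6
= 8.24
Since z = 8.24 >= 0, output = 1

1


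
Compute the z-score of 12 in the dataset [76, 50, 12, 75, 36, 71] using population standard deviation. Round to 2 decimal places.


Mean = (76 + 50 + 12 + 75 + 36 + 71) / 6 = 53.3333
Variance = sum((x_i - mean)^2) / n = 552.5556
Std = sqrt(552.5556) = 23.5065
Z = (x - mean) / std
= (12 - 53.3333) / 23.5065
= -41.3333 / 23.5065
= -1.76

-1.76


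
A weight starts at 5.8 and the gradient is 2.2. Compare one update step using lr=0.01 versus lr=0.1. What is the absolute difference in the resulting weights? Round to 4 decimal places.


With lr=0.01: w_new = 5.8 - 0.01 * 2.2 = 5.778
With lr=0.1: w_new = 5.8 - 0.1 * 2.2 = 5.58
Absolute difference = |5.778 - 5.58|
= 0.1980

0.1980


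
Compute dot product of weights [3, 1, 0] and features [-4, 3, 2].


Element-wise products:
3 * -4 = -12
1 * 3 = 3
0 * 2 = 0
Sum = -12 + 3 + 0
= -9

-9


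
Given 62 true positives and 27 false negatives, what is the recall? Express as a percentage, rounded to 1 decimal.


Recall = TP / (TP + FN) * 100
= 62 / (62 + 27)
= 62 / 89
= 0.6966
= 69.7%

69.7


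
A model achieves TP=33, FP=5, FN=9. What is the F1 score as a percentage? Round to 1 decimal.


Precision = TP / (TP + FP) = 33 / 38 = 0.8684
Recall = TP / (TP + FN) = 33 / 42 = 0.7857
F1 = 2 * P * R / (P + R)
= 2 * 0.8684 * 0.7857 / (0.8684 + 0.7857)
= 1.3647 / 1.6541
= 0.825
As percentage: 82.5%

82.5


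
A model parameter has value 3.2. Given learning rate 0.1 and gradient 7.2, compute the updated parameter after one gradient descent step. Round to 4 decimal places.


w_new = w_old - lr * gradient
= 3.2 - 0.1 * 7.2
= 3.2 - (0.72)
= 2.4800

2.4800


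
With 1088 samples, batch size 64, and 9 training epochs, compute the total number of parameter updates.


Iterations per epoch = 1088 / 64 = 17
Total updates = iterations_per_epoch * epochs
= 17 * 9
= 153

153


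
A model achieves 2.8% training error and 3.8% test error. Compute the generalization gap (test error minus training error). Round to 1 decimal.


Generalization gap = test_error - train_error
= 3.8 - 2.8
= 1.0%
A small gap suggests good generalization.

1.0


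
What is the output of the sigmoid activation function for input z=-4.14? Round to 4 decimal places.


sigmoid(z) = 1 / (1 + exp(-z))
exp(-(-4.14)) = exp(4.14) = 62.8028
1 + 62.8028 = 63.8028
1 / 63.8028 = 0.0157

0.0157


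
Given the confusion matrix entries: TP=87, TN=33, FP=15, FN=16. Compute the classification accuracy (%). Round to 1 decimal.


Accuracy = (TP + TN) / (TP + TN + FP + FN) * 100
= (87 + 33) / (87 + 33 + 15 + 16)
= 120 / 151
= 0.7947
= 79.5%

79.5


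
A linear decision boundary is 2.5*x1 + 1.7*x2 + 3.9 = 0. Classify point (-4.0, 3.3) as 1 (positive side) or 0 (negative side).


Compute 2.5 * -4.0 + 1.7 * 3.3 + 3.9
= -10.0 + 5.61 + 3.9
= -0.49
Since -0.49 < 0, the point is on the negative side.

0


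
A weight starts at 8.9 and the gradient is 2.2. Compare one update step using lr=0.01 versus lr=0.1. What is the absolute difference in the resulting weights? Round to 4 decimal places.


With lr=0.01: w_new = 8.9 - 0.01 * 2.2 = 8.878
With lr=0.1: w_new = 8.9 - 0.1 * 2.2 = 8.68
Absolute difference = |8.878 - 8.68|
= 0.1980

0.1980


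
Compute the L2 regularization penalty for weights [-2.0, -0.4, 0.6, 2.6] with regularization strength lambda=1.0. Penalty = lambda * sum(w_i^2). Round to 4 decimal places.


Squaring each weight:
(-2.0)^2 = 4.0
(-0.4)^2 = 0.16
0.6^2 = 0.36
2.6^2 = 6.76
Sum of squares = 11.28
Penalty = 1.0 * 11.28 = 11.2800

11.2800


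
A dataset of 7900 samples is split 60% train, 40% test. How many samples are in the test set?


Train samples = 7900 * 60% = 4740
Test samples = 7900 - 4740
= 3160

3160


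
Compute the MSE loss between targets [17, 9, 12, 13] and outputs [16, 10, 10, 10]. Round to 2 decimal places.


Differences: [1, -1, 2, 3]
Squared errors: [1, 1, 4, 9]
Sum of squared errors = 15
MSE = 15 / 4 = 3.75

3.75


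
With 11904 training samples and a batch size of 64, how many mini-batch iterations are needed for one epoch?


Iterations per epoch = dataset_size / batch_size
= 11904 / 64
= 186

186


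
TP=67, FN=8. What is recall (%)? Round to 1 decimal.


Recall = TP / (TP + FN) * 100
= 67 / (67 + 8)
= 67 / 75
= 0.8933
= 89.3%

89.3


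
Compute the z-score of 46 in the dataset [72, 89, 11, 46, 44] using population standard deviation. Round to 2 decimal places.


Mean = (72 + 89 + 11 + 46 + 44) / 5 = 52.4
Variance = sum((x_i - mean)^2) / n = 709.84
Std = sqrt(709.84) = 26.6428
Z = (x - mean) / std
= (46 - 52.4) / 26.6428
= -6.4 / 26.6428
= -0.24

-0.24


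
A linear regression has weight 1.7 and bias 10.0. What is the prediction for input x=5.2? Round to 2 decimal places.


y = 1.7 * 5.2 + (10.0)
= 8.84 + (10.0)
= 18.84

18.84


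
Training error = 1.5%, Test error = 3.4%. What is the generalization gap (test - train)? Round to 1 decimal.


Generalization gap = test_error - train_error
= 3.4 - 1.5
= 1.9%
A small gap suggests good generalization.

1.9


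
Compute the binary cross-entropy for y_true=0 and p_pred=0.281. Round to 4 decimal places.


For y=0: Loss = -log(1-p)
= -log(1 - 0.281)
= -log(0.719)
= -(-0.3299)
= 0.3299

0.3299


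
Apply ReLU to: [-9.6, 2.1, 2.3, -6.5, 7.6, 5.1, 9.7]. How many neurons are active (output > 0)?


ReLU(x) = max(0, x) for each element:
ReLU(-9.6) = 0
ReLU(2.1) = 2.1
ReLU(2.3) = 2.3
ReLU(-6.5) = 0
ReLU(7.6) = 7.6
ReLU(5.1) = 5.1
ReLU(9.7) = 9.7
Active neurons (>0): 5

5


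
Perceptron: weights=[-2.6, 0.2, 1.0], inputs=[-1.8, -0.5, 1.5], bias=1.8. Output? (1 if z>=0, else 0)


z = w . x + b
= -2.6*-1.8 + 0.2*-0.5 + 1.0*1.5 + 1.8
= 4.68 + -0.1 + 1.5 + 1.8
= 6.08 + 1.8
= 7.88
Since z = 7.88 >= 0, output = 1

1


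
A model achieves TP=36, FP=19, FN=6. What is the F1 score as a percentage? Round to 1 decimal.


Precision = TP / (TP + FP) = 36 / 55 = 0.6545
Recall = TP / (TP + FN) = 36 / 42 = 0.8571
F1 = 2 * P * R / (P + R)
= 2 * 0.6545 * 0.8571 / (0.6545 + 0.8571)
= 1.1221 / 1.5117
= 0.7423
As percentage: 74.2%

74.2


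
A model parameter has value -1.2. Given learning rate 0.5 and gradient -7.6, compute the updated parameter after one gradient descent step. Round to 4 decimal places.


w_new = w_old - lr * gradient
= -1.2 - 0.5 * -7.6
= -1.2 - (-3.8)
= 2.6000

2.6000


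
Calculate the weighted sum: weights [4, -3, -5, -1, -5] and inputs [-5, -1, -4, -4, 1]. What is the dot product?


Element-wise products:
4 * -5 = -20
-3 * -1 = 3
-5 * -4 = 20
-1 * -4 = 4
-5 * 1 = -5
Sum = -20 + 3 + 20 + 4 + -5
= 2

2


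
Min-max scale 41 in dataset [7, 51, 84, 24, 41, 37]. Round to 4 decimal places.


Min = 7, Max = 84
Range = 84 - 7 = 77
Scaled = (x - min) / (max - min)
= (41 - 7) / 77
= 34 / 77
= 0.4416

0.4416


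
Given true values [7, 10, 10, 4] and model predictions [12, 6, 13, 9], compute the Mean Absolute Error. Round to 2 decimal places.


Absolute errors: [5, 4, 3, 5]
Sum of absolute errors = 17
MAE = 17 / 4 = 4.25

4.25


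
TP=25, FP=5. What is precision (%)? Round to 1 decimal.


Precision = TP / (TP + FP) * 100
= 25 / (25 + 5)
= 25 / 30
= 0.8333
= 83.3%

83.3


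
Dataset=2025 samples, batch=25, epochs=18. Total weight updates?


Iterations per epoch = 2025 / 25 = 81
Total updates = iterations_per_epoch * epochs
= 81 * 18
= 1458

1458


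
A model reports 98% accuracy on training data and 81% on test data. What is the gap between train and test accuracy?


Gap = train_accuracy - test_accuracy
= 98 - 81
= 17%
This gap suggests the model is overfitting.

17


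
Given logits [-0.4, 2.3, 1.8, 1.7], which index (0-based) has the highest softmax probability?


Softmax is a monotonic transformation, so it preserves the argmax.
We need to find the index of the maximum logit.
Index 0: -0.4
Index 1: 2.3
Index 2: 1.8
Index 3: 1.7
Maximum logit = 2.3 at index 1

1


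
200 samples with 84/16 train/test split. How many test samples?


Train samples = 200 * 84% = 168
Test samples = 200 - 168
= 32

32


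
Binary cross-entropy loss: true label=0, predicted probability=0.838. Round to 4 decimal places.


For y=0: Loss = -log(1-p)
= -log(1 - 0.838)
= -log(0.162)
= -(-1.8202)
= 1.8202

1.8202


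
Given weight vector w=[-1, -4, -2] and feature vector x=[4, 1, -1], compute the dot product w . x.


Element-wise products:
-1 * 4 = -4
-4 * 1 = -4
-2 * -1 = 2
Sum = -4 + -4 + 2
= -6

-6


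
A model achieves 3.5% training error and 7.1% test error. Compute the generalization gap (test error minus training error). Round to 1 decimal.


Generalization gap = test_error - train_error
= 7.1 - 3.5
= 3.6%
A moderate gap.

3.6


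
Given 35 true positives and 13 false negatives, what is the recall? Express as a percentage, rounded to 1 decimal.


Recall = TP / (TP + FN) * 100
= 35 / (35 + 13)
= 35 / 48
= 0.7292
= 72.9%

72.9


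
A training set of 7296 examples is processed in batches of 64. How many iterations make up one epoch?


Iterations per epoch = dataset_size / batch_size
= 7296 / 64
= 114

114


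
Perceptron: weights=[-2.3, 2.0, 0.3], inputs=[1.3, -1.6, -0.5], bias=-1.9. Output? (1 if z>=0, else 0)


z = w . x + b
= -2.3*1.3 + 2.0*-1.6 + 0.3*-0.5 + -1.9
= -2.99 + -3.2 + -0.15 + -1.9
= -6.34 + -1.9
= -8.24
Since z = -8.24 < 0, output = 0

0


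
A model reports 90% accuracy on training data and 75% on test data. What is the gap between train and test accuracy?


Gap = train_accuracy - test_accuracy
= 90 - 75
= 15%
This gap suggests the model is overfitting.

15


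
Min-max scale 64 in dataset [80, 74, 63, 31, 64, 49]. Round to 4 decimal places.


Min = 31, Max = 80
Range = 80 - 31 = 49
Scaled = (x - min) / (max - min)
= (64 - 31) / 49
= 33 / 49
= 0.6735

0.6735


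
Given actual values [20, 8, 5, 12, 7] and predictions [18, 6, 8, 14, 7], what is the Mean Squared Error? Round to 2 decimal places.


Differences: [2, 2, -3, -2, 0]
Squared errors: [4, 4, 9, 4, 0]
Sum of squared errors = 21
MSE = 21 / 5 = 4.20

4.20


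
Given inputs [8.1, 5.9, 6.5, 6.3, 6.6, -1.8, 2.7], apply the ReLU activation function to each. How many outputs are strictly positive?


ReLU(x) = max(0, x) for each element:
ReLU(8.1) = 8.1
ReLU(5.9) = 5.9
ReLU(6.5) = 6.5
ReLU(6.3) = 6.3
ReLU(6.6) = 6.6
ReLU(-1.8) = 0
ReLU(2.7) = 2.7
Active neurons (>0): 6

6


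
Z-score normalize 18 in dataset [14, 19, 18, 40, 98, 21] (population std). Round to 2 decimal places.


Mean = (14 + 19 + 18 + 40 + 98 + 21) / 6 = 35.0
Variance = sum((x_i - mean)^2) / n = 862.6667
Std = sqrt(862.6667) = 29.3712
Z = (x - mean) / std
= (18 - 35.0) / 29.3712
= -17.0 / 29.3712
= -0.58

-0.58


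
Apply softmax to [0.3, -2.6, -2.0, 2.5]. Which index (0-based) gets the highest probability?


Softmax is a monotonic transformation, so it preserves the argmax.
We need to find the index of the maximum logit.
Index 0: 0.3
Index 1: -2.6
Index 2: -2.0
Index 3: 2.5
Maximum logit = 2.5 at index 3

3


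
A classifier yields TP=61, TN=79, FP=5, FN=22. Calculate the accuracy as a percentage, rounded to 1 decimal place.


Accuracy = (TP + TN) / (TP + TN + FP + FN) * 100
= (61 + 79) / (61 + 79 + 5 + 22)
= 140 / 167
= 0.8383
= 83.8%

83.8


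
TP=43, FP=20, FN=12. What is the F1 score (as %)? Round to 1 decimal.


Precision = TP / (TP + FP) = 43 / 63 = 0.6825
Recall = TP / (TP + FN) = 43 / 55 = 0.7818
F1 = 2 * P * R / (P + R)
= 2 * 0.6825 * 0.7818 / (0.6825 + 0.7818)
= 1.0672 / 1.4644
= 0.7288
As percentage: 72.9%

72.9


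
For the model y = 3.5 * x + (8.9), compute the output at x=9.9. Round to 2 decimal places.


y = 3.5 * 9.9 + (8.9)
= 34.65 + (8.9)
= 43.55

43.55


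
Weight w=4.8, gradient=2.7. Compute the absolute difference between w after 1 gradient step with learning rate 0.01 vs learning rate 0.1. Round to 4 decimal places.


With lr=0.01: w_new = 4.8 - 0.01 * 2.7 = 4.773
With lr=0.1: w_new = 4.8 - 0.1 * 2.7 = 4.53
Absolute difference = |4.773 - 4.53|
= 0.2430

0.2430


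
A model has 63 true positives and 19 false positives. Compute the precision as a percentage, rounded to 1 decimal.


Precision = TP / (TP + FP) * 100
= 63 / (63 + 19)
= 63 / 82
= 0.7683
= 76.8%

76.8


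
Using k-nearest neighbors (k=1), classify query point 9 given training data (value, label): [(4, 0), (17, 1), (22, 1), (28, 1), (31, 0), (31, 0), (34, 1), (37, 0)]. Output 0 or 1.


Distances from query 9:
Point 4 (class 0): distance = 5
K=1 nearest neighbors: classes = [0]
Votes for class 1: 0 / 1
Majority vote => class 0

0


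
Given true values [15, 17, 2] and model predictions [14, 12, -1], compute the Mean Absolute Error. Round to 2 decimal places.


Absolute errors: [1, 5, 3]
Sum of absolute errors = 9
MAE = 9 / 3 = 3.00

3.00


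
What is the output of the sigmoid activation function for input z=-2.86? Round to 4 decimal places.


sigmoid(z) = 1 / (1 + exp(-z))
exp(-(-2.86)) = exp(2.86) = 17.4615
1 + 17.4615 = 18.4615
1 / 18.4615 = 0.0542

0.0542


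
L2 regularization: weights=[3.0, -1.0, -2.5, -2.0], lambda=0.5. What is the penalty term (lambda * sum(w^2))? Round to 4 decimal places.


Squaring each weight:
3.0^2 = 9.0
(-1.0)^2 = 1.0
(-2.5)^2 = 6.25
(-2.0)^2 = 4.0
Sum of squares = 20.25
Penalty = 0.5 * 20.25 = 10.1250

10.1250


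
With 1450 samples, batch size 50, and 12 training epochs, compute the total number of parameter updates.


Iterations per epoch = 1450 / 50 = 29
Total updates = iterations_per_epoch * epochs
= 29 * 12
= 348

348


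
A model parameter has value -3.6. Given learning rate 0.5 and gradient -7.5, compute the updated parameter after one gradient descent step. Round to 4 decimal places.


w_new = w_old - lr * gradient
= -3.6 - 0.5 * -7.5
= -3.6 - (-3.75)
= 0.1500

0.1500


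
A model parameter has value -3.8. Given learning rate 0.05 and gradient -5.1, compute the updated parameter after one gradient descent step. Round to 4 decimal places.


w_new = w_old - lr * gradient
= -3.8 - 0.05 * -5.1
= -3.8 - (-0.255)
= -3.5450

-3.5450


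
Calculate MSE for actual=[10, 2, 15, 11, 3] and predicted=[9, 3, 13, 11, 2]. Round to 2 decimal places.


Differences: [1, -1, 2, 0, 1]
Squared errors: [1, 1, 4, 0, 1]
Sum of squared errors = 7
MSE = 7 / 5 = 1.40

1.40


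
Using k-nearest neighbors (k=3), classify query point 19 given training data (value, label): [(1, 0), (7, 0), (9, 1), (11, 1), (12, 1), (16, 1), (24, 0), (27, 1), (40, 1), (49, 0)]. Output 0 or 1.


Distances from query 19:
Point 16 (class 1): distance = 3
Point 24 (class 0): distance = 5
Point 12 (class 1): distance = 7
K=3 nearest neighbors: classes = [1, 0, 1]
Votes for class 1: 2 / 3
Majority vote => class 1

1


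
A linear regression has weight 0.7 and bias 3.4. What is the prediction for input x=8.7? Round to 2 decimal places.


y = 0.7 * 8.7 + (3.4)
= 6.09 + (3.4)
= 9.49

9.49


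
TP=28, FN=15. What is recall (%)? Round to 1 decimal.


Recall = TP / (TP + FN) * 100
= 28 / (28 + 15)
= 28 / 43
= 0.6512
= 65.1%

65.1


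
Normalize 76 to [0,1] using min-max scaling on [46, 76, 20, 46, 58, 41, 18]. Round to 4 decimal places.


Min = 18, Max = 76
Range = 76 - 18 = 58
Scaled = (x - min) / (max - min)
= (76 - 18) / 58
= 58 / 58
= 1.0000

1.0000


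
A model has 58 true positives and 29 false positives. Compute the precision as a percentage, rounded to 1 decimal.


Precision = TP / (TP + FP) * 100
= 58 / (58 + 29)
= 58 / 87
= 0.6667
= 66.7%

66.7


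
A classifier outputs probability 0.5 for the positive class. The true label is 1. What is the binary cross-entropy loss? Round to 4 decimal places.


For y=1: Loss = -log(p)
= -log(0.5)
= -(-0.6931)
= 0.6931

0.6931


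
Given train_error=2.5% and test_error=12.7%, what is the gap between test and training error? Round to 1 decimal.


Generalization gap = test_error - train_error
= 12.7 - 2.5
= 10.2%
A large gap suggests overfitting.

10.2


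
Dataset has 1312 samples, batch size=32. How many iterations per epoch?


Iterations per epoch = dataset_size / batch_size
= 1312 / 32
= 41

41


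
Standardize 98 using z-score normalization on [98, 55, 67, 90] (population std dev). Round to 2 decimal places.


Mean = (98 + 55 + 67 + 90) / 4 = 77.5
Variance = sum((x_i - mean)^2) / n = 298.25
Std = sqrt(298.25) = 17.2699
Z = (x - mean) / std
= (98 - 77.5) / 17.2699
= 20.5 / 17.2699
= 1.19

1.19


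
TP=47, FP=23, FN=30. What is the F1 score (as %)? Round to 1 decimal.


Precision = TP / (TP + FP) = 47 / 70 = 0.6714
Recall = TP / (TP + FN) = 47 / 77 = 0.6104
F1 = 2 * P * R / (P + R)
= 2 * 0.6714 * 0.6104 / (0.6714 + 0.6104)
= 0.8197 / 1.2818
= 0.6395
As percentage: 63.9%

63.9


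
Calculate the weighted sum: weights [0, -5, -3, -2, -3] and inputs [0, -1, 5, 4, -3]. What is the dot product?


Element-wise products:
0 * 0 = 0
-5 * -1 = 5
-3 * 5 = -15
-2 * 4 = -8
-3 * -3 = 9
Sum = 0 + 5 + -15 + -8 + 9
= -9

-9


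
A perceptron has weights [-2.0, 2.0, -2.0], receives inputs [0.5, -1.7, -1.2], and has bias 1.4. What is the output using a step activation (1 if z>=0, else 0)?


z = w . x + b
= -2.0*0.5 + 2.0*-1.7 + -2.0*-1.2 + 1.4
= -1.0 + -3.4 + 2.4 + 1.4
= -2.0 + 1.4
= -0.6
Since z = -0.6 < 0, output = 0

0


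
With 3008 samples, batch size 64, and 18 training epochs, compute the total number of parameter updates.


Iterations per epoch = 3008 / 64 = 47
Total updates = iterations_per_epoch * epochs
= 47 * 18
= 846

846


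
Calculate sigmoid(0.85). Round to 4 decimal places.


sigmoid(z) = 1 / (1 + exp(-z))
exp(-(0.85)) = exp(-0.85) = 0.4274
1 + 0.4274 = 1.4274
1 / 1.4274 = 0.7006

0.7006


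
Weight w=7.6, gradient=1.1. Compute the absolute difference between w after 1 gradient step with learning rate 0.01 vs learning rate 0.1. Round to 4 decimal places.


With lr=0.01: w_new = 7.6 - 0.01 * 1.1 = 7.589
With lr=0.1: w_new = 7.6 - 0.1 * 1.1 = 7.49
Absolute difference = |7.589 - 7.49|
= 0.0990

0.0990


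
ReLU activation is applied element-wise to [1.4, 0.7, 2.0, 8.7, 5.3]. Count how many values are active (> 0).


ReLU(x) = max(0, x) for each element:
ReLU(1.4) = 1.4
ReLU(0.7) = 0.7
ReLU(2.0) = 2.0
ReLU(8.7) = 8.7
ReLU(5.3) = 5.3
Active neurons (>0): 5

5


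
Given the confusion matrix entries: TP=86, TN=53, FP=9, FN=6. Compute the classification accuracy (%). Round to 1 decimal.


Accuracy = (TP + TN) / (TP + TN + FP + FN) * 100
= (86 + 53) / (86 + 53 + 9 + 6)
= 139 / 154
= 0.9026
= 90.3%

90.3


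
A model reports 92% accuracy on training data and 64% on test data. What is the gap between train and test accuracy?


Gap = train_accuracy - test_accuracy
= 92 - 64
= 28%
This large gap strongly indicates overfitting.

28


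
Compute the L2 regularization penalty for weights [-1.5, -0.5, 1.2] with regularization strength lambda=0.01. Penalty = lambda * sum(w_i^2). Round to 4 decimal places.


Squaring each weight:
(-1.5)^2 = 2.25
(-0.5)^2 = 0.25
1.2^2 = 1.44
Sum of squares = 3.94
Penalty = 0.01 * 3.94 = 0.0394

0.0394


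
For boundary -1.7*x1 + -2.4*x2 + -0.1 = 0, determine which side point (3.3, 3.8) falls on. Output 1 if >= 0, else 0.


Compute -1.7 * 3.3 + -2.4 * 3.8 + -0.1
= -5.61 + -9.12 + -0.1
= -14.83
Since -14.83 < 0, the point is on the negative side.

0


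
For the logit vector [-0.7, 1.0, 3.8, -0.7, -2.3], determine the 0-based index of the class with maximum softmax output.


Softmax is a monotonic transformation, so it preserves the argmax.
We need to find the index of the maximum logit.
Index 0: -0.7
Index 1: 1.0
Index 2: 3.8
Index 3: -0.7
Index 4: -2.3
Maximum logit = 3.8 at index 2

2


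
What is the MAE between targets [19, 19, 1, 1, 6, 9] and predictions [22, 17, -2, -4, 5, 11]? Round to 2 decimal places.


Absolute errors: [3, 2, 3, 5, 1, 2]
Sum of absolute errors = 16
MAE = 16 / 6 = 2.67

2.67


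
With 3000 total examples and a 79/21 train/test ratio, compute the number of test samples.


Train samples = 3000 * 79% = 2370
Test samples = 3000 - 2370
= 630

630


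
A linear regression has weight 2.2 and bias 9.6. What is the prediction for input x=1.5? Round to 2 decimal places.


y = 2.2 * 1.5 + (9.6)
= 3.3 + (9.6)
= 12.90

12.90


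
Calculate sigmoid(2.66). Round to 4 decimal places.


sigmoid(z) = 1 / (1 + exp(-z))
exp(-(2.66)) = exp(-2.66) = 0.0699
1 + 0.0699 = 1.0699
1 / 1.0699 = 0.9346

0.9346


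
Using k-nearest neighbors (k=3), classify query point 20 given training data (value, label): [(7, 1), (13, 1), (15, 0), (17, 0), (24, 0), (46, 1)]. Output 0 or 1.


Distances from query 20:
Point 17 (class 0): distance = 3
Point 24 (class 0): distance = 4
Point 15 (class 0): distance = 5
K=3 nearest neighbors: classes = [0, 0, 0]
Votes for class 1: 0 / 3
Majority vote => class 0

0


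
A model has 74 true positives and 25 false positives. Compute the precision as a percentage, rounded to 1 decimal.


Precision = TP / (TP + FP) * 100
= 74 / (74 + 25)
= 74 / 99
= 0.7475
= 74.7%

74.7


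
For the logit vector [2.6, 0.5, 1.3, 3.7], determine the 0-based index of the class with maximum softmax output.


Softmax is a monotonic transformation, so it preserves the argmax.
We need to find the index of the maximum logit.
Index 0: 2.6
Index 1: 0.5
Index 2: 1.3
Index 3: 3.7
Maximum logit = 3.7 at index 3

3


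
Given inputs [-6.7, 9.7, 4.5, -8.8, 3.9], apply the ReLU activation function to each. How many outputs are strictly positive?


ReLU(x) = max(0, x) for each element:
ReLU(-6.7) = 0
ReLU(9.7) = 9.7
ReLU(4.5) = 4.5
ReLU(-8.8) = 0
ReLU(3.9) = 3.9
Active neurons (>0): 3

3


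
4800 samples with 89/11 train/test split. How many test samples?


Train samples = 4800 * 89% = 4272
Test samples = 4800 - 4272
= 528

528


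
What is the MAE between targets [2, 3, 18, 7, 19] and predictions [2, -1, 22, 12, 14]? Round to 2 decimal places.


Absolute errors: [0, 4, 4, 5, 5]
Sum of absolute errors = 18
MAE = 18 / 5 = 3.60

3.60


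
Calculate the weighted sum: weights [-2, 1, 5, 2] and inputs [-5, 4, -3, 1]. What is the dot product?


Element-wise products:
-2 * -5 = 10
1 * 4 = 4
5 * -3 = -15
2 * 1 = 2
Sum = 10 + 4 + -15 + 2
= 1

1


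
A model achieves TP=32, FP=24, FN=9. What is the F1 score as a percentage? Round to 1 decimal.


Precision = TP / (TP + FP) = 32 / 56 = 0.5714
Recall = TP / (TP + FN) = 32 / 41 = 0.7805
F1 = 2 * P * R / (P + R)
= 2 * 0.5714 * 0.7805 / (0.5714 + 0.7805)
= 0.892 / 1.3519
= 0.6598
As percentage: 66.0%

66.0


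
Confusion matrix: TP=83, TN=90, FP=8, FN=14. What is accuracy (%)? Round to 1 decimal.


Accuracy = (TP + TN) / (TP + TN + FP + FN) * 100
= (83 + 90) / (83 + 90 + 8 + 14)
= 173 / 195
= 0.8872
= 88.7%

88.7


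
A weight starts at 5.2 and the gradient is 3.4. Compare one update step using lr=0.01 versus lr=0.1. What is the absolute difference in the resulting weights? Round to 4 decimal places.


With lr=0.01: w_new = 5.2 - 0.01 * 3.4 = 5.166
With lr=0.1: w_new = 5.2 - 0.1 * 3.4 = 4.86
Absolute difference = |5.166 - 4.86|
= 0.3060

0.3060


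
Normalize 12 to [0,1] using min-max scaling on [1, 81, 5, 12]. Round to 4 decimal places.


Min = 1, Max = 81
Range = 81 - 1 = 80
Scaled = (x - min) / (max - min)
= (12 - 1) / 80
= 11 / 80
= 0.1375

0.1375


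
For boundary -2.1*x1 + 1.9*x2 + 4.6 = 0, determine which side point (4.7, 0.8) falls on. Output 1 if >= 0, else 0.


Compute -2.1 * 4.7 + 1.9 * 0.8 + 4.6
= -9.87 + 1.52 + 4.6
= -3.75
Since -3.75 < 0, the point is on the negative side.

0


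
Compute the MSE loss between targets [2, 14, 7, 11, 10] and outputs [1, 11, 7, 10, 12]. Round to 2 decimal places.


Differences: [1, 3, 0, 1, -2]
Squared errors: [1, 9, 0, 1, 4]
Sum of squared errors = 15
MSE = 15 / 5 = 3.00

3.00


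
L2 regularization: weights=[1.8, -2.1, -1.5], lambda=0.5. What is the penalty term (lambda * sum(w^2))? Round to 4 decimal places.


Squaring each weight:
1.8^2 = 3.24
(-2.1)^2 = 4.41
(-1.5)^2 = 2.25
Sum of squares = 9.9
Penalty = 0.5 * 9.9 = 4.9500

4.9500
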